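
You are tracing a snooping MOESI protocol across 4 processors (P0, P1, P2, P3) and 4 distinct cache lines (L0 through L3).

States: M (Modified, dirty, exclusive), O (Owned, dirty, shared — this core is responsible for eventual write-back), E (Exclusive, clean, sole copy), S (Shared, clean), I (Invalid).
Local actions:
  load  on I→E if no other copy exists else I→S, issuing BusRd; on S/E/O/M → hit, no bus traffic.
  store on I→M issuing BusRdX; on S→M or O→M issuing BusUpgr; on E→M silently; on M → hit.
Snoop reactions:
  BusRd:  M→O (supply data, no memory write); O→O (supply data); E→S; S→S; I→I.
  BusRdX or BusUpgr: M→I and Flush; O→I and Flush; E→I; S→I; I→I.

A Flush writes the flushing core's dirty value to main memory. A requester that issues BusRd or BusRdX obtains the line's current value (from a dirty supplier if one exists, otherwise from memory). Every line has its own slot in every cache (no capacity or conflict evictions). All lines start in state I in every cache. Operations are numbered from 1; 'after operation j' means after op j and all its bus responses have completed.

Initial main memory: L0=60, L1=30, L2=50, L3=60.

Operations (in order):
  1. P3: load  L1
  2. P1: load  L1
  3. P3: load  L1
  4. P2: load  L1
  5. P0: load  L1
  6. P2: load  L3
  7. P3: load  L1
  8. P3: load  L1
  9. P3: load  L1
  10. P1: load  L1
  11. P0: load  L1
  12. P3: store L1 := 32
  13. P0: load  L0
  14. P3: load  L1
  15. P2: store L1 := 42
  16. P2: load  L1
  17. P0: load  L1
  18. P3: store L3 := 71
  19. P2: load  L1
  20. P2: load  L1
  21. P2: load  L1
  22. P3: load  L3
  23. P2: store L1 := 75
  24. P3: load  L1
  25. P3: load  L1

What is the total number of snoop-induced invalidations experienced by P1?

invalidations = 1

[1] P3: load  L1 | P0:I, P1:I, P2:I, P3:E(30) | bus: BusRd
[2] P1: load  L1 | P0:I, P1:S(30), P2:I, P3:S(30) | bus: BusRd
[3] P3: load  L1 | P0:I, P1:S(30), P2:I, P3:S(30) | bus: none
[4] P2: load  L1 | P0:I, P1:S(30), P2:S(30), P3:S(30) | bus: BusRd
[5] P0: load  L1 | P0:S(30), P1:S(30), P2:S(30), P3:S(30) | bus: BusRd
[6] P2: load  L3 | P0:I, P1:I, P2:E(60), P3:I | bus: BusRd
[7] P3: load  L1 | P0:S(30), P1:S(30), P2:S(30), P3:S(30) | bus: none
[8] P3: load  L1 | P0:S(30), P1:S(30), P2:S(30), P3:S(30) | bus: none
[9] P3: load  L1 | P0:S(30), P1:S(30), P2:S(30), P3:S(30) | bus: none
[10] P1: load  L1 | P0:S(30), P1:S(30), P2:S(30), P3:S(30) | bus: none
[11] P0: load  L1 | P0:S(30), P1:S(30), P2:S(30), P3:S(30) | bus: none
[12] P3: store L1 := 32 | P0:I, P1:I, P2:I, P3:M(32) | bus: BusUpgr
[13] P0: load  L0 | P0:E(60), P1:I, P2:I, P3:I | bus: BusRd
[14] P3: load  L1 | P0:I, P1:I, P2:I, P3:M(32) | bus: none
[15] P2: store L1 := 42 | P0:I, P1:I, P2:M(42), P3:I | bus: BusRdX,Flush
[16] P2: load  L1 | P0:I, P1:I, P2:M(42), P3:I | bus: none
[17] P0: load  L1 | P0:S(42), P1:I, P2:O(42), P3:I | bus: BusRd
[18] P3: store L3 := 71 | P0:I, P1:I, P2:I, P3:M(71) | bus: BusRdX
[19] P2: load  L1 | P0:S(42), P1:I, P2:O(42), P3:I | bus: none
[20] P2: load  L1 | P0:S(42), P1:I, P2:O(42), P3:I | bus: none
[21] P2: load  L1 | P0:S(42), P1:I, P2:O(42), P3:I | bus: none
[22] P3: load  L3 | P0:I, P1:I, P2:I, P3:M(71) | bus: none
[23] P2: store L1 := 75 | P0:I, P1:I, P2:M(75), P3:I | bus: BusUpgr
[24] P3: load  L1 | P0:I, P1:I, P2:O(75), P3:S(75) | bus: BusRd
[25] P3: load  L1 | P0:I, P1:I, P2:O(75), P3:S(75) | bus: none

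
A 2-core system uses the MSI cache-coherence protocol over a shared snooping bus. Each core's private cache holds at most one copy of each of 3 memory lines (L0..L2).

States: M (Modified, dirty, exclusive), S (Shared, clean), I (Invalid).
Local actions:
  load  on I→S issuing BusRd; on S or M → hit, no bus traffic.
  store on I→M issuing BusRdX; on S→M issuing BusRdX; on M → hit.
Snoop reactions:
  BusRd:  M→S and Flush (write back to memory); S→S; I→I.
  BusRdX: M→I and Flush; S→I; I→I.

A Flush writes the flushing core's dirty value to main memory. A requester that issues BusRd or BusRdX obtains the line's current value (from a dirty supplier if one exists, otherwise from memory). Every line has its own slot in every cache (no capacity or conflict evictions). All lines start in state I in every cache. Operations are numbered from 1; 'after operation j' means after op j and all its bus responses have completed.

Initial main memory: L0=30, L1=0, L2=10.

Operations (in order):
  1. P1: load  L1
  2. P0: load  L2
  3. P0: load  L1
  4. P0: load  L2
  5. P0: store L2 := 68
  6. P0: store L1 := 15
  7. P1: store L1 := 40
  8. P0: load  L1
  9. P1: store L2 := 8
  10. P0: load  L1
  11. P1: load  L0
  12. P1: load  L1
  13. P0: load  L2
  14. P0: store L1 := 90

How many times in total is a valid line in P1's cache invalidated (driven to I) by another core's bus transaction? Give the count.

step 1: P1: load  L1  ⟶  IS  (L1)  txn=BusRd  M[L1]=0
step 2: P0: load  L2  ⟶  SI  (L2)  txn=BusRd  M[L2]=10
step 3: P0: load  L1  ⟶  SS  (L1)  txn=BusRd  M[L1]=0
step 4: P0: load  L2  ⟶  SI  (L2)  txn=∅  M[L2]=10
step 5: P0: store L2 := 68  ⟶  MI  (L2)  txn=BusRdX  M[L2]=10
step 6: P0: store L1 := 15  ⟶  MI  (L1)  txn=BusRdX  M[L1]=0
step 7: P1: store L1 := 40  ⟶  IM  (L1)  txn=BusRdX+Flush  M[L1]=15
step 8: P0: load  L1  ⟶  SS  (L1)  txn=BusRd+Flush  M[L1]=40
step 9: P1: store L2 := 8  ⟶  IM  (L2)  txn=BusRdX+Flush  M[L2]=68
step 10: P0: load  L1  ⟶  SS  (L1)  txn=∅  M[L1]=40
step 11: P1: load  L0  ⟶  IS  (L0)  txn=BusRd  M[L0]=30
step 12: P1: load  L1  ⟶  SS  (L1)  txn=∅  M[L1]=40
step 13: P0: load  L2  ⟶  SS  (L2)  txn=BusRd+Flush  M[L2]=8
step 14: P0: store L1 := 90  ⟶  MI  (L1)  txn=BusRdX  M[L1]=40

invalidations = 2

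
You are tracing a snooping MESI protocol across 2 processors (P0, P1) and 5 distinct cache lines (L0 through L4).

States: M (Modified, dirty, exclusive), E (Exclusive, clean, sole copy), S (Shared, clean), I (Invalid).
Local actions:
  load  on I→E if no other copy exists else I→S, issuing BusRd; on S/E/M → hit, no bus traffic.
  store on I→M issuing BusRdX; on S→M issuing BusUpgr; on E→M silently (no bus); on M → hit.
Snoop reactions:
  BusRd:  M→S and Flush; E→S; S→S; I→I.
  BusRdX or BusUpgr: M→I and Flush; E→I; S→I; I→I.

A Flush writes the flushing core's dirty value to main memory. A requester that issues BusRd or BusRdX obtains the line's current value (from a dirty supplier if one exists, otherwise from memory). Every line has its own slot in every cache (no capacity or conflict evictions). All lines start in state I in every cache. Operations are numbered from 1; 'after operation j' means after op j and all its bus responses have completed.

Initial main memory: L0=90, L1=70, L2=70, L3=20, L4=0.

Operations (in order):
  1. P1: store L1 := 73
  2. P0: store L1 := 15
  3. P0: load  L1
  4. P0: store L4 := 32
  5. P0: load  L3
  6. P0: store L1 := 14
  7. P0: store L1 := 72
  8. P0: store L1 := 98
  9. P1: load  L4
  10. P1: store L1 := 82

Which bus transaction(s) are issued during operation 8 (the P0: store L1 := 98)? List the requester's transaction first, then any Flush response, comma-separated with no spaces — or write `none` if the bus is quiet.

step 1: P1: store L1 := 73  ⟶  IM  (L1)  txn=BusRdX  M[L1]=70
step 2: P0: store L1 := 15  ⟶  MI  (L1)  txn=BusRdX+Flush  M[L1]=73
step 3: P0: load  L1  ⟶  MI  (L1)  txn=∅  M[L1]=73
step 4: P0: store L4 := 32  ⟶  MI  (L4)  txn=BusRdX  M[L4]=0
step 5: P0: load  L3  ⟶  EI  (L3)  txn=BusRd  M[L3]=20
step 6: P0: store L1 := 14  ⟶  MI  (L1)  txn=∅  M[L1]=73
step 7: P0: store L1 := 72  ⟶  MI  (L1)  txn=∅  M[L1]=73
step 8: P0: store L1 := 98  ⟶  MI  (L1)  txn=∅  M[L1]=73
step 9: P1: load  L4  ⟶  SS  (L4)  txn=BusRd+Flush  M[L4]=32
step 10: P1: store L1 := 82  ⟶  IM  (L1)  txn=BusRdX+Flush  M[L1]=98

bus = none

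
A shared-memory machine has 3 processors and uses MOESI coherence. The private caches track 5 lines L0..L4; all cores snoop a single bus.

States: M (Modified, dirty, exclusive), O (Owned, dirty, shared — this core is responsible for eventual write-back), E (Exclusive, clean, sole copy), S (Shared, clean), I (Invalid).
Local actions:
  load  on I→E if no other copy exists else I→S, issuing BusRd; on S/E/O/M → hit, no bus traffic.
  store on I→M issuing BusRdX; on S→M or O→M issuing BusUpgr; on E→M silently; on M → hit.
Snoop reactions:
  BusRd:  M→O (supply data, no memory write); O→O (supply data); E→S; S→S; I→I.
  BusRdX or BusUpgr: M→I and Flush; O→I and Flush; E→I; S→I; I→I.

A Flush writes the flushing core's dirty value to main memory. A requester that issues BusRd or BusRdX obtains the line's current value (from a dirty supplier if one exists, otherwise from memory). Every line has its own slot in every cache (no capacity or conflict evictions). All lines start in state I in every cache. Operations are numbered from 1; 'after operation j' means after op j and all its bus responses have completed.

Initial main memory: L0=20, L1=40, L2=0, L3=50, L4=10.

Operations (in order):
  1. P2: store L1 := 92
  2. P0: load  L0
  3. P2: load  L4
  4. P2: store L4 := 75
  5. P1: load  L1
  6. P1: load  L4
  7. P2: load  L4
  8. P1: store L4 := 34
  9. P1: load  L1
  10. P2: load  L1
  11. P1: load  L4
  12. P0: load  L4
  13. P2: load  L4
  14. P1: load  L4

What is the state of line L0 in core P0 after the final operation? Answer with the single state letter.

state = E

[1] P2: store L1 := 92 | P0:I, P1:I, P2:M(92) | bus: BusRdX
[2] P0: load  L0 | P0:E(20), P1:I, P2:I | bus: BusRd
[3] P2: load  L4 | P0:I, P1:I, P2:E(10) | bus: BusRd
[4] P2: store L4 := 75 | P0:I, P1:I, P2:M(75) | bus: none
[5] P1: load  L1 | P0:I, P1:S(92), P2:O(92) | bus: BusRd
[6] P1: load  L4 | P0:I, P1:S(75), P2:O(75) | bus: BusRd
[7] P2: load  L4 | P0:I, P1:S(75), P2:O(75) | bus: none
[8] P1: store L4 := 34 | P0:I, P1:M(34), P2:I | bus: BusUpgr,Flush
[9] P1: load  L1 | P0:I, P1:S(92), P2:O(92) | bus: none
[10] P2: load  L1 | P0:I, P1:S(92), P2:O(92) | bus: none
[11] P1: load  L4 | P0:I, P1:M(34), P2:I | bus: none
[12] P0: load  L4 | P0:S(34), P1:O(34), P2:I | bus: BusRd
[13] P2: load  L4 | P0:S(34), P1:O(34), P2:S(34) | bus: BusRd
[14] P1: load  L4 | P0:S(34), P1:O(34), P2:S(34) | bus: none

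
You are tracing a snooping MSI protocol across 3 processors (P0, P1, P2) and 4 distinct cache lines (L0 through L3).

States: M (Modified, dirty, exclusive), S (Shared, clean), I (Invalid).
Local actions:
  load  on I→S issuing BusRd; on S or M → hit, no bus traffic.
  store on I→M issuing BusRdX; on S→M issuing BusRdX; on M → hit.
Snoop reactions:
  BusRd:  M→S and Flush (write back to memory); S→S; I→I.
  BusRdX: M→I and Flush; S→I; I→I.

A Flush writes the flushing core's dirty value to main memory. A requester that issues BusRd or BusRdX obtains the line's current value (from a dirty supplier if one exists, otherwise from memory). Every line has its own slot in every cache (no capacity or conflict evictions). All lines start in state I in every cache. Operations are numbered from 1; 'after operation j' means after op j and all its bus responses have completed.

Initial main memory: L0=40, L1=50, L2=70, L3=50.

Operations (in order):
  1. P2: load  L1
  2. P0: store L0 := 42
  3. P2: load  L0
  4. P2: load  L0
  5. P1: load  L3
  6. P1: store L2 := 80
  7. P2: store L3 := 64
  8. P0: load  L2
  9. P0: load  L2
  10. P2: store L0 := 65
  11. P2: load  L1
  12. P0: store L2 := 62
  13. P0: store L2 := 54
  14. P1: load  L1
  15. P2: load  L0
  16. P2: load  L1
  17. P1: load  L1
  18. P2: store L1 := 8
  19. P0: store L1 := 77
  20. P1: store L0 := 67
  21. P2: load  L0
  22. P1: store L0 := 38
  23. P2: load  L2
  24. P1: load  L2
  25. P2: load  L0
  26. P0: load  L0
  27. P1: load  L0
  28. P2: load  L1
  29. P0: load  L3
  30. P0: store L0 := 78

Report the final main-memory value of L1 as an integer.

memory[L1] = 77

1. P2: load  L1  bus=[BusRd]  L1: P0=I P1=I P2=S  mem[L1]=50
2. P0: store L0 := 42  bus=[BusRdX]  L0: P0=M P1=I P2=I  mem[L0]=40
3. P2: load  L0  bus=[BusRd,Flush]  L0: P0=S P1=I P2=S  mem[L0]=42
4. P2: load  L0  bus=[-]  L0: P0=S P1=I P2=S  mem[L0]=42
5. P1: load  L3  bus=[BusRd]  L3: P0=I P1=S P2=I  mem[L3]=50
6. P1: store L2 := 80  bus=[BusRdX]  L2: P0=I P1=M P2=I  mem[L2]=70
7. P2: store L3 := 64  bus=[BusRdX]  L3: P0=I P1=I P2=M  mem[L3]=50
8. P0: load  L2  bus=[BusRd,Flush]  L2: P0=S P1=S P2=I  mem[L2]=80
9. P0: load  L2  bus=[-]  L2: P0=S P1=S P2=I  mem[L2]=80
10. P2: store L0 := 65  bus=[BusRdX]  L0: P0=I P1=I P2=M  mem[L0]=42
11. P2: load  L1  bus=[-]  L1: P0=I P1=I P2=S  mem[L1]=50
12. P0: store L2 := 62  bus=[BusRdX]  L2: P0=M P1=I P2=I  mem[L2]=80
13. P0: store L2 := 54  bus=[-]  L2: P0=M P1=I P2=I  mem[L2]=80
14. P1: load  L1  bus=[BusRd]  L1: P0=I P1=S P2=S  mem[L1]=50
15. P2: load  L0  bus=[-]  L0: P0=I P1=I P2=M  mem[L0]=42
16. P2: load  L1  bus=[-]  L1: P0=I P1=S P2=S  mem[L1]=50
17. P1: load  L1  bus=[-]  L1: P0=I P1=S P2=S  mem[L1]=50
18. P2: store L1 := 8  bus=[BusRdX]  L1: P0=I P1=I P2=M  mem[L1]=50
19. P0: store L1 := 77  bus=[BusRdX,Flush]  L1: P0=M P1=I P2=I  mem[L1]=8
20. P1: store L0 := 67  bus=[BusRdX,Flush]  L0: P0=I P1=M P2=I  mem[L0]=65
21. P2: load  L0  bus=[BusRd,Flush]  L0: P0=I P1=S P2=S  mem[L0]=67
22. P1: store L0 := 38  bus=[BusRdX]  L0: P0=I P1=M P2=I  mem[L0]=67
23. P2: load  L2  bus=[BusRd,Flush]  L2: P0=S P1=I P2=S  mem[L2]=54
24. P1: load  L2  bus=[BusRd]  L2: P0=S P1=S P2=S  mem[L2]=54
25. P2: load  L0  bus=[BusRd,Flush]  L0: P0=I P1=S P2=S  mem[L0]=38
26. P0: load  L0  bus=[BusRd]  L0: P0=S P1=S P2=S  mem[L0]=38
27. P1: load  L0  bus=[-]  L0: P0=S P1=S P2=S  mem[L0]=38
28. P2: load  L1  bus=[BusRd,Flush]  L1: P0=S P1=I P2=S  mem[L1]=77
29. P0: load  L3  bus=[BusRd,Flush]  L3: P0=S P1=I P2=S  mem[L3]=64
30. P0: store L0 := 78  bus=[BusRdX]  L0: P0=M P1=I P2=I  mem[L0]=38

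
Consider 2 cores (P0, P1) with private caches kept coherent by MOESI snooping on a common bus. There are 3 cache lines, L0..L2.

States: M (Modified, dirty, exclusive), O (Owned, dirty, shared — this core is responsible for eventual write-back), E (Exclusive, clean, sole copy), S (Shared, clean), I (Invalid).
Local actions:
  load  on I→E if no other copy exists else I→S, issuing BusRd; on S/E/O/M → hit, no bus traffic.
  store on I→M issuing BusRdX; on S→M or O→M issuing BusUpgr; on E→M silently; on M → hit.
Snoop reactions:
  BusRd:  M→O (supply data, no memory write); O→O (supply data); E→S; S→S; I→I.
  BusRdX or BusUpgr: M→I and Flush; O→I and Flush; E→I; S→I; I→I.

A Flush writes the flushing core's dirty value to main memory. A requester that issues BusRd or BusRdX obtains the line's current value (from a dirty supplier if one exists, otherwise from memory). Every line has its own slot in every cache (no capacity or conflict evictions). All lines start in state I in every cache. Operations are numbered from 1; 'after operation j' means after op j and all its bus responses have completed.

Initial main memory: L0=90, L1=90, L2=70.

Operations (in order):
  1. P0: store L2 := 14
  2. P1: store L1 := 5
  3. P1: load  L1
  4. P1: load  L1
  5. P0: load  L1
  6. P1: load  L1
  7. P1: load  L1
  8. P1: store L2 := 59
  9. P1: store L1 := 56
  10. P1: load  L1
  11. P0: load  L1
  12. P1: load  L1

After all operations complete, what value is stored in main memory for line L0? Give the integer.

  op1 P0: store L2 := 14 → M/I on L2; bus BusRdX; mem=70
  op2 P1: store L1 := 5 → I/M on L1; bus BusRdX; mem=90
  op3 P1: load  L1 → I/M on L1; bus (none); mem=90
  op4 P1: load  L1 → I/M on L1; bus (none); mem=90
  op5 P0: load  L1 → S/O on L1; bus BusRd; mem=90
  op6 P1: load  L1 → S/O on L1; bus (none); mem=90
  op7 P1: load  L1 → S/O on L1; bus (none); mem=90
  op8 P1: store L2 := 59 → I/M on L2; bus BusRdX Flush; mem=14
  op9 P1: store L1 := 56 → I/M on L1; bus BusUpgr; mem=90
  op10 P1: load  L1 → I/M on L1; bus (none); mem=90
  op11 P0: load  L1 → S/O on L1; bus BusRd; mem=90
  op12 P1: load  L1 → S/O on L1; bus (none); mem=90

memory[L0] = 90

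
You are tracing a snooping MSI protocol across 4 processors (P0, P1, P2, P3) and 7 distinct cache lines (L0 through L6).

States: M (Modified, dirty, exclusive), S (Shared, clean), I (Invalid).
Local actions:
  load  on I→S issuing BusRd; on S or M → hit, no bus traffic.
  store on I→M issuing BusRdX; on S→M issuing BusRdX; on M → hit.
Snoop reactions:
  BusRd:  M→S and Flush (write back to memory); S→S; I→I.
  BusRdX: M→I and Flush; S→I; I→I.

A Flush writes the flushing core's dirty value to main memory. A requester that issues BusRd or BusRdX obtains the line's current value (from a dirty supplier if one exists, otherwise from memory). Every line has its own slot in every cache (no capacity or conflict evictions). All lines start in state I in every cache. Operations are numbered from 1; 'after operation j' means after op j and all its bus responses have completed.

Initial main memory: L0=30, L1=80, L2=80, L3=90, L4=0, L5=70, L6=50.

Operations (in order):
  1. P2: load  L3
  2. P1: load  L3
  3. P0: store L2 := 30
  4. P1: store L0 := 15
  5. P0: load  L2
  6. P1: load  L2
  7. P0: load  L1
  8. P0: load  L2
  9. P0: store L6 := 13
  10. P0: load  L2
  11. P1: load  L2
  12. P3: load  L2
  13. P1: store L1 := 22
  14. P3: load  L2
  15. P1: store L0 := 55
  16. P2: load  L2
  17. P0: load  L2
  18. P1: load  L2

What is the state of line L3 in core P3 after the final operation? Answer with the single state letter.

state = I

  op1 P2: load  L3 → I/I/S/I on L3; bus BusRd; mem=90
  op2 P1: load  L3 → I/S/S/I on L3; bus BusRd; mem=90
  op3 P0: store L2 := 30 → M/I/I/I on L2; bus BusRdX; mem=80
  op4 P1: store L0 := 15 → I/M/I/I on L0; bus BusRdX; mem=30
  op5 P0: load  L2 → M/I/I/I on L2; bus (none); mem=80
  op6 P1: load  L2 → S/S/I/I on L2; bus BusRd Flush; mem=30
  op7 P0: load  L1 → S/I/I/I on L1; bus BusRd; mem=80
  op8 P0: load  L2 → S/S/I/I on L2; bus (none); mem=30
  op9 P0: store L6 := 13 → M/I/I/I on L6; bus BusRdX; mem=50
  op10 P0: load  L2 → S/S/I/I on L2; bus (none); mem=30
  op11 P1: load  L2 → S/S/I/I on L2; bus (none); mem=30
  op12 P3: load  L2 → S/S/I/S on L2; bus BusRd; mem=30
  op13 P1: store L1 := 22 → I/M/I/I on L1; bus BusRdX; mem=80
  op14 P3: load  L2 → S/S/I/S on L2; bus (none); mem=30
  op15 P1: store L0 := 55 → I/M/I/I on L0; bus (none); mem=30
  op16 P2: load  L2 → S/S/S/S on L2; bus BusRd; mem=30
  op17 P0: load  L2 → S/S/S/S on L2; bus (none); mem=30
  op18 P1: load  L2 → S/S/S/S on L2; bus (none); mem=30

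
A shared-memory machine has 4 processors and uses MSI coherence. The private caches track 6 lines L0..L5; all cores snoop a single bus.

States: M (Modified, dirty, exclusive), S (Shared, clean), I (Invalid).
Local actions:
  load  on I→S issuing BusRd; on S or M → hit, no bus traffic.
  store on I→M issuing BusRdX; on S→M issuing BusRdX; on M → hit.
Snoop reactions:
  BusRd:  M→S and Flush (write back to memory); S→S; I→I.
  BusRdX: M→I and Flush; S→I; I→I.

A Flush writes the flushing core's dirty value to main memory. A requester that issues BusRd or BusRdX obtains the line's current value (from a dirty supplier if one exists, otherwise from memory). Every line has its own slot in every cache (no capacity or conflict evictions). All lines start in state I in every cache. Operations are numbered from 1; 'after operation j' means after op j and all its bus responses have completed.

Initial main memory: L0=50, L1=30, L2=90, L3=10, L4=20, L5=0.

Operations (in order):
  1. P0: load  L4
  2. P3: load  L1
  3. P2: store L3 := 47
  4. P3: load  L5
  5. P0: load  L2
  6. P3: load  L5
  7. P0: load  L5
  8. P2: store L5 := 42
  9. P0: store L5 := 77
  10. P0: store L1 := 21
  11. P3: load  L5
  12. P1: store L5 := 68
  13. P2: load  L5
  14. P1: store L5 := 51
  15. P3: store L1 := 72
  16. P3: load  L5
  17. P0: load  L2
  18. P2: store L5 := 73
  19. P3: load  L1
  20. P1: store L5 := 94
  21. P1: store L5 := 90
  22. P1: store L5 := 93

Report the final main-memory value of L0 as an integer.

memory[L0] = 50

step 1: P0: load  L4  ⟶  SIII  (L4)  txn=BusRd  M[L4]=20
step 2: P3: load  L1  ⟶  IIIS  (L1)  txn=BusRd  M[L1]=30
step 3: P2: store L3 := 47  ⟶  IIMI  (L3)  txn=BusRdX  M[L3]=10
step 4: P3: load  L5  ⟶  IIIS  (L5)  txn=BusRd  M[L5]=0
step 5: P0: load  L2  ⟶  SIII  (L2)  txn=BusRd  M[L2]=90
step 6: P3: load  L5  ⟶  IIIS  (L5)  txn=∅  M[L5]=0
step 7: P0: load  L5  ⟶  SIIS  (L5)  txn=BusRd  M[L5]=0
step 8: P2: store L5 := 42  ⟶  IIMI  (L5)  txn=BusRdX  M[L5]=0
step 9: P0: store L5 := 77  ⟶  MIII  (L5)  txn=BusRdX+Flush  M[L5]=42
step 10: P0: store L1 := 21  ⟶  MIII  (L1)  txn=BusRdX  M[L1]=30
step 11: P3: load  L5  ⟶  SIIS  (L5)  txn=BusRd+Flush  M[L5]=77
step 12: P1: store L5 := 68  ⟶  IMII  (L5)  txn=BusRdX  M[L5]=77
step 13: P2: load  L5  ⟶  ISSI  (L5)  txn=BusRd+Flush  M[L5]=68
step 14: P1: store L5 := 51  ⟶  IMII  (L5)  txn=BusRdX  M[L5]=68
step 15: P3: store L1 := 72  ⟶  IIIM  (L1)  txn=BusRdX+Flush  M[L1]=21
step 16: P3: load  L5  ⟶  ISIS  (L5)  txn=BusRd+Flush  M[L5]=51
step 17: P0: load  L2  ⟶  SIII  (L2)  txn=∅  M[L2]=90
step 18: P2: store L5 := 73  ⟶  IIMI  (L5)  txn=BusRdX  M[L5]=51
step 19: P3: load  L1  ⟶  IIIM  (L1)  txn=∅  M[L1]=21
step 20: P1: store L5 := 94  ⟶  IMII  (L5)  txn=BusRdX+Flush  M[L5]=73
step 21: P1: store L5 := 90  ⟶  IMII  (L5)  txn=∅  M[L5]=73
step 22: P1: store L5 := 93  ⟶  IMII  (L5)  txn=∅  M[L5]=73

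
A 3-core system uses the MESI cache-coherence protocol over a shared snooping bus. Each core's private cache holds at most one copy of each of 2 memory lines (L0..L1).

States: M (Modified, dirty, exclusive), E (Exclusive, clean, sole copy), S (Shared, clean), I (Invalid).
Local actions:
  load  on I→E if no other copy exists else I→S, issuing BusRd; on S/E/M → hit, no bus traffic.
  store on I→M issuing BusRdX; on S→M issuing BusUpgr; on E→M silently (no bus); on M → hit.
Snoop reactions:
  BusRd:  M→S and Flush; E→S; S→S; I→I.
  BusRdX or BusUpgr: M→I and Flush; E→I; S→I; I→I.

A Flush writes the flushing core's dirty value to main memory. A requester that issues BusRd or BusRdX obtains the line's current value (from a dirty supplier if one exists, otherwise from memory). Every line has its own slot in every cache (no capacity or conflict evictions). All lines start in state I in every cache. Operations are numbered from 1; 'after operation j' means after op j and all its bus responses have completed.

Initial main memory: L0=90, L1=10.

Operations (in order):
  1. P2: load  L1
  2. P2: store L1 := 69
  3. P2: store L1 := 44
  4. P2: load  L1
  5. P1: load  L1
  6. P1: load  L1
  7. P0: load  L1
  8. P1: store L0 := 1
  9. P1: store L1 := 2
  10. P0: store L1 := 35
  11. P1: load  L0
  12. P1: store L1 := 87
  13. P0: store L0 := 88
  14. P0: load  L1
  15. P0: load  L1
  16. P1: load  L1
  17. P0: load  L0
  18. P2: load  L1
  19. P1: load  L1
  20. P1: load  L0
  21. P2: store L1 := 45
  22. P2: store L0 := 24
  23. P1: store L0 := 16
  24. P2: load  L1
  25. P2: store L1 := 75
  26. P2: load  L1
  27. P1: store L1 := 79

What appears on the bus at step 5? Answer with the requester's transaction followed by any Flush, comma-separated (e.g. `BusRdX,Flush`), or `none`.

[1] P2: load  L1 | P0:I, P1:I, P2:E(10) | bus: BusRd
[2] P2: store L1 := 69 | P0:I, P1:I, P2:M(69) | bus: none
[3] P2: store L1 := 44 | P0:I, P1:I, P2:M(44) | bus: none
[4] P2: load  L1 | P0:I, P1:I, P2:M(44) | bus: none
[5] P1: load  L1 | P0:I, P1:S(44), P2:S(44) | bus: BusRd,Flush
[6] P1: load  L1 | P0:I, P1:S(44), P2:S(44) | bus: none
[7] P0: load  L1 | P0:S(44), P1:S(44), P2:S(44) | bus: BusRd
[8] P1: store L0 := 1 | P0:I, P1:M(1), P2:I | bus: BusRdX
[9] P1: store L1 := 2 | P0:I, P1:M(2), P2:I | bus: BusUpgr
[10] P0: store L1 := 35 | P0:M(35), P1:I, P2:I | bus: BusRdX,Flush
[11] P1: load  L0 | P0:I, P1:M(1), P2:I | bus: none
[12] P1: store L1 := 87 | P0:I, P1:M(87), P2:I | bus: BusRdX,Flush
[13] P0: store L0 := 88 | P0:M(88), P1:I, P2:I | bus: BusRdX,Flush
[14] P0: load  L1 | P0:S(87), P1:S(87), P2:I | bus: BusRd,Flush
[15] P0: load  L1 | P0:S(87), P1:S(87), P2:I | bus: none
[16] P1: load  L1 | P0:S(87), P1:S(87), P2:I | bus: none
[17] P0: load  L0 | P0:M(88), P1:I, P2:I | bus: none
[18] P2: load  L1 | P0:S(87), P1:S(87), P2:S(87) | bus: BusRd
[19] P1: load  L1 | P0:S(87), P1:S(87), P2:S(87) | bus: none
[20] P1: load  L0 | P0:S(88), P1:S(88), P2:I | bus: BusRd,Flush
[21] P2: store L1 := 45 | P0:I, P1:I, P2:M(45) | bus: BusUpgr
[22] P2: store L0 := 24 | P0:I, P1:I, P2:M(24) | bus: BusRdX
[23] P1: store L0 := 16 | P0:I, P1:M(16), P2:I | bus: BusRdX,Flush
[24] P2: load  L1 | P0:I, P1:I, P2:M(45) | bus: none
[25] P2: store L1 := 75 | P0:I, P1:I, P2:M(75) | bus: none
[26] P2: load  L1 | P0:I, P1:I, P2:M(75) | bus: none
[27] P1: store L1 := 79 | P0:I, P1:M(79), P2:I | bus: BusRdX,Flush

bus = BusRd,Flush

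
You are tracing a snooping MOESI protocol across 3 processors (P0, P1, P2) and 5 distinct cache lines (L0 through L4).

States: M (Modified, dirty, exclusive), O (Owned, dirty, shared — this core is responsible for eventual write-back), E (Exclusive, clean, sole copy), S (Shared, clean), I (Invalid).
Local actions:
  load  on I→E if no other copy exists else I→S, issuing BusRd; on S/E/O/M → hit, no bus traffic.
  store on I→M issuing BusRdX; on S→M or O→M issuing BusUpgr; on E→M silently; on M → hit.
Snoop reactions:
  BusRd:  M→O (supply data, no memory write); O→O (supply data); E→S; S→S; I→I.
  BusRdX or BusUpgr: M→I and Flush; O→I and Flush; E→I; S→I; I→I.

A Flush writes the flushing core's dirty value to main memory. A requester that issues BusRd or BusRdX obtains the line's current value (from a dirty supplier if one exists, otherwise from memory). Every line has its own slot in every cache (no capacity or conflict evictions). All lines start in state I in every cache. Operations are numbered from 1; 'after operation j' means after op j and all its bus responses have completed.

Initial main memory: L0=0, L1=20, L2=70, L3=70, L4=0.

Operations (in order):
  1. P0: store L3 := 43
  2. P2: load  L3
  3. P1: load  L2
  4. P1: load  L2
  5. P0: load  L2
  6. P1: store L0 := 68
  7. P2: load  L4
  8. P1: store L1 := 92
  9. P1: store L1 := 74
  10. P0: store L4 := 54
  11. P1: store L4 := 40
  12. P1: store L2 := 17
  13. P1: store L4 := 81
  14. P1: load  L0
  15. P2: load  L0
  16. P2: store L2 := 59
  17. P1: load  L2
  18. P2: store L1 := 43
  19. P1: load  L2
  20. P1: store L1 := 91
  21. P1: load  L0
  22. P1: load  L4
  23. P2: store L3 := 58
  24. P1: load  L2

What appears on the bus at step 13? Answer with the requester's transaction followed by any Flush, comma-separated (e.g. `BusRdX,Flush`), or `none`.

bus = none

step 1: P0: store L3 := 43  ⟶  MII  (L3)  txn=BusRdX  M[L3]=70
step 2: P2: load  L3  ⟶  OIS  (L3)  txn=BusRd  M[L3]=70
step 3: P1: load  L2  ⟶  IEI  (L2)  txn=BusRd  M[L2]=70
step 4: P1: load  L2  ⟶  IEI  (L2)  txn=∅  M[L2]=70
step 5: P0: load  L2  ⟶  SSI  (L2)  txn=BusRd  M[L2]=70
step 6: P1: store L0 := 68  ⟶  IMI  (L0)  txn=BusRdX  M[L0]=0
step 7: P2: load  L4  ⟶  IIE  (L4)  txn=BusRd  M[L4]=0
step 8: P1: store L1 := 92  ⟶  IMI  (L1)  txn=BusRdX  M[L1]=20
step 9: P1: store L1 := 74  ⟶  IMI  (L1)  txn=∅  M[L1]=20
step 10: P0: store L4 := 54  ⟶  MII  (L4)  txn=BusRdX  M[L4]=0
step 11: P1: store L4 := 40  ⟶  IMI  (L4)  txn=BusRdX+Flush  M[L4]=54
step 12: P1: store L2 := 17  ⟶  IMI  (L2)  txn=BusUpgr  M[L2]=70
step 13: P1: store L4 := 81  ⟶  IMI  (L4)  txn=∅  M[L4]=54
step 14: P1: load  L0  ⟶  IMI  (L0)  txn=∅  M[L0]=0
step 15: P2: load  L0  ⟶  IOS  (L0)  txn=BusRd  M[L0]=0
step 16: P2: store L2 := 59  ⟶  IIM  (L2)  txn=BusRdX+Flush  M[L2]=17
step 17: P1: load  L2  ⟶  ISO  (L2)  txn=BusRd  M[L2]=17
step 18: P2: store L1 := 43  ⟶  IIM  (L1)  txn=BusRdX+Flush  M[L1]=74
step 19: P1: load  L2  ⟶  ISO  (L2)  txn=∅  M[L2]=17
step 20: P1: store L1 := 91  ⟶  IMI  (L1)  txn=BusRdX+Flush  M[L1]=43
step 21: P1: load  L0  ⟶  IOS  (L0)  txn=∅  M[L0]=0
step 22: P1: load  L4  ⟶  IMI  (L4)  txn=∅  M[L4]=54
step 23: P2: store L3 := 58  ⟶  IIM  (L3)  txn=BusUpgr+Flush  M[L3]=43
step 24: P1: load  L2  ⟶  ISO  (L2)  txn=∅  M[L2]=17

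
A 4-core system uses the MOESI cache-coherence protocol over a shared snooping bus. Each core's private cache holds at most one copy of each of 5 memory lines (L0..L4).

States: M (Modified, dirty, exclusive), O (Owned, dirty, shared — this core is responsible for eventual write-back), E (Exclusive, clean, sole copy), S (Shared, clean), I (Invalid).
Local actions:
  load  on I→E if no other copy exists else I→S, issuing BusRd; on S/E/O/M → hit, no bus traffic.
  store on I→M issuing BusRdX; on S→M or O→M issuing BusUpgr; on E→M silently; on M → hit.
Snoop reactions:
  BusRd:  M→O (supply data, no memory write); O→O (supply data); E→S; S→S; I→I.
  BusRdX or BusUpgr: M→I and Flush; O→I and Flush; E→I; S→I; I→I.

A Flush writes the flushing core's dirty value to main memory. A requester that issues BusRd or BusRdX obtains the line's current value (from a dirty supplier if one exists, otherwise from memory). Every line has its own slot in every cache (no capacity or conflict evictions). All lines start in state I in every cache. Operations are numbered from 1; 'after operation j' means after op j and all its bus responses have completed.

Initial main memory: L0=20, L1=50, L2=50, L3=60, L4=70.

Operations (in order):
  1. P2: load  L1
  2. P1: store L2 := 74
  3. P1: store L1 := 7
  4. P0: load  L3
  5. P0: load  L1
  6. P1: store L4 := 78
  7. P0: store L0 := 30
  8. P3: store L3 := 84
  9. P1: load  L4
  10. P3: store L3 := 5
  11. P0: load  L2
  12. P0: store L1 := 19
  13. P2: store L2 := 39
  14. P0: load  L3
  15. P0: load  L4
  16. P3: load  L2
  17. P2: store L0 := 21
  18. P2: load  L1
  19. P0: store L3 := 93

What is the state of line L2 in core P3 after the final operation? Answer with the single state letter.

  op1 P2: load  L1 → I/I/E/I on L1; bus BusRd; mem=50
  op2 P1: store L2 := 74 → I/M/I/I on L2; bus BusRdX; mem=50
  op3 P1: store L1 := 7 → I/M/I/I on L1; bus BusRdX; mem=50
  op4 P0: load  L3 → E/I/I/I on L3; bus BusRd; mem=60
  op5 P0: load  L1 → S/O/I/I on L1; bus BusRd; mem=50
  op6 P1: store L4 := 78 → I/M/I/I on L4; bus BusRdX; mem=70
  op7 P0: store L0 := 30 → M/I/I/I on L0; bus BusRdX; mem=20
  op8 P3: store L3 := 84 → I/I/I/M on L3; bus BusRdX; mem=60
  op9 P1: load  L4 → I/M/I/I on L4; bus (none); mem=70
  op10 P3: store L3 := 5 → I/I/I/M on L3; bus (none); mem=60
  op11 P0: load  L2 → S/O/I/I on L2; bus BusRd; mem=50
  op12 P0: store L1 := 19 → M/I/I/I on L1; bus BusUpgr Flush; mem=7
  op13 P2: store L2 := 39 → I/I/M/I on L2; bus BusRdX Flush; mem=74
  op14 P0: load  L3 → S/I/I/O on L3; bus BusRd; mem=60
  op15 P0: load  L4 → S/O/I/I on L4; bus BusRd; mem=70
  op16 P3: load  L2 → I/I/O/S on L2; bus BusRd; mem=74
  op17 P2: store L0 := 21 → I/I/M/I on L0; bus BusRdX Flush; mem=30
  op18 P2: load  L1 → O/I/S/I on L1; bus BusRd; mem=7
  op19 P0: store L3 := 93 → M/I/I/I on L3; bus BusUpgr Flush; mem=5

state = S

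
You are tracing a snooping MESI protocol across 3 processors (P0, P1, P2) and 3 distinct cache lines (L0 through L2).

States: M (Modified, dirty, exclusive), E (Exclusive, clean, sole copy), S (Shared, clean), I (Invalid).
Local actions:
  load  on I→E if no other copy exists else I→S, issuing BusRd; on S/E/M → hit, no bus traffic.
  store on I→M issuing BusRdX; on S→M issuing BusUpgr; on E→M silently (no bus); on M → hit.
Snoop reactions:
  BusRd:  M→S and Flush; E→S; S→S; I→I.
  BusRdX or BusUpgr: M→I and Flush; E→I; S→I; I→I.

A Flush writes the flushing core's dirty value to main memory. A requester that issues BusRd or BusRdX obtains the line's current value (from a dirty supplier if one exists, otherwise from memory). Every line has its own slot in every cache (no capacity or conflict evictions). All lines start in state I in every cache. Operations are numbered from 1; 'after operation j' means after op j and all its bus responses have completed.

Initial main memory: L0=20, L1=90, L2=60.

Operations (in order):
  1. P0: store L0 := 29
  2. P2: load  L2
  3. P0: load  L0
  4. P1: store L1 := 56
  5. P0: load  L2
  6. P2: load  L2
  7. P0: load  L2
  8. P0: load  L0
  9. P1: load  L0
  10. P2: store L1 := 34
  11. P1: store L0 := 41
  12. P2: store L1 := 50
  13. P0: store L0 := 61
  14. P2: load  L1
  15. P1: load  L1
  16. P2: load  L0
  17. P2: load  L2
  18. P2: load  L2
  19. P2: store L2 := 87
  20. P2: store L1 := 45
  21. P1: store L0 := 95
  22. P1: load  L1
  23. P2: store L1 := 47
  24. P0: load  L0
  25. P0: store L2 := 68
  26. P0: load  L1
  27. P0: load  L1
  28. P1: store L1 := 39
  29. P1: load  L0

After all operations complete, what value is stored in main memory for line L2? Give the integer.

memory[L2] = 87

  op1 P0: store L0 := 29 → M/I/I on L0; bus BusRdX; mem=20
  op2 P2: load  L2 → I/I/E on L2; bus BusRd; mem=60
  op3 P0: load  L0 → M/I/I on L0; bus (none); mem=20
  op4 P1: store L1 := 56 → I/M/I on L1; bus BusRdX; mem=90
  op5 P0: load  L2 → S/I/S on L2; bus BusRd; mem=60
  op6 P2: load  L2 → S/I/S on L2; bus (none); mem=60
  op7 P0: load  L2 → S/I/S on L2; bus (none); mem=60
  op8 P0: load  L0 → M/I/I on L0; bus (none); mem=20
  op9 P1: load  L0 → S/S/I on L0; bus BusRd Flush; mem=29
  op10 P2: store L1 := 34 → I/I/M on L1; bus BusRdX Flush; mem=56
  op11 P1: store L0 := 41 → I/M/I on L0; bus BusUpgr; mem=29
  op12 P2: store L1 := 50 → I/I/M on L1; bus (none); mem=56
  op13 P0: store L0 := 61 → M/I/I on L0; bus BusRdX Flush; mem=41
  op14 P2: load  L1 → I/I/M on L1; bus (none); mem=56
  op15 P1: load  L1 → I/S/S on L1; bus BusRd Flush; mem=50
  op16 P2: load  L0 → S/I/S on L0; bus BusRd Flush; mem=61
  op17 P2: load  L2 → S/I/S on L2; bus (none); mem=60
  op18 P2: load  L2 → S/I/S on L2; bus (none); mem=60
  op19 P2: store L2 := 87 → I/I/M on L2; bus BusUpgr; mem=60
  op20 P2: store L1 := 45 → I/I/M on L1; bus BusUpgr; mem=50
  op21 P1: store L0 := 95 → I/M/I on L0; bus BusRdX; mem=61
  op22 P1: load  L1 → I/S/S on L1; bus BusRd Flush; mem=45
  op23 P2: store L1 := 47 → I/I/M on L1; bus BusUpgr; mem=45
  op24 P0: load  L0 → S/S/I on L0; bus BusRd Flush; mem=95
  op25 P0: store L2 := 68 → M/I/I on L2; bus BusRdX Flush; mem=87
  op26 P0: load  L1 → S/I/S on L1; bus BusRd Flush; mem=47
  op27 P0: load  L1 → S/I/S on L1; bus (none); mem=47
  op28 P1: store L1 := 39 → I/M/I on L1; bus BusRdX; mem=47
  op29 P1: load  L0 → S/S/I on L0; bus (none); mem=95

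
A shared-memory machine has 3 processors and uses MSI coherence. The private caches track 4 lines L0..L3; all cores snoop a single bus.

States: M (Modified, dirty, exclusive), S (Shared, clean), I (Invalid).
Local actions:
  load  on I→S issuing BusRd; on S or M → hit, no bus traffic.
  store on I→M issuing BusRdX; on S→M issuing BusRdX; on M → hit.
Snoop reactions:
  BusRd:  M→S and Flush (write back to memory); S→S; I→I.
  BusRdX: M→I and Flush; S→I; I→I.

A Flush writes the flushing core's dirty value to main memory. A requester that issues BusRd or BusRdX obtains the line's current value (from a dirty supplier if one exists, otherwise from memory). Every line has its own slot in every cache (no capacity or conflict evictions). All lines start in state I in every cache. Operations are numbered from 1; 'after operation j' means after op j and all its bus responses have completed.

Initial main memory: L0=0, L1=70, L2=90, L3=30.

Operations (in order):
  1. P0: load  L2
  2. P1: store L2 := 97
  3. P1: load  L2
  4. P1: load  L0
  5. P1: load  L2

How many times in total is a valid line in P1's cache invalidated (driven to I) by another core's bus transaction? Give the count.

1. P0: load  L2  bus=[BusRd]  L2: P0=S P1=I P2=I  mem[L2]=90
2. P1: store L2 := 97  bus=[BusRdX]  L2: P0=I P1=M P2=I  mem[L2]=90
3. P1: load  L2  bus=[-]  L2: P0=I P1=M P2=I  mem[L2]=90
4. P1: load  L0  bus=[BusRd]  L0: P0=I P1=S P2=I  mem[L0]=0
5. P1: load  L2  bus=[-]  L2: P0=I P1=M P2=I  mem[L2]=90

invalidations = 0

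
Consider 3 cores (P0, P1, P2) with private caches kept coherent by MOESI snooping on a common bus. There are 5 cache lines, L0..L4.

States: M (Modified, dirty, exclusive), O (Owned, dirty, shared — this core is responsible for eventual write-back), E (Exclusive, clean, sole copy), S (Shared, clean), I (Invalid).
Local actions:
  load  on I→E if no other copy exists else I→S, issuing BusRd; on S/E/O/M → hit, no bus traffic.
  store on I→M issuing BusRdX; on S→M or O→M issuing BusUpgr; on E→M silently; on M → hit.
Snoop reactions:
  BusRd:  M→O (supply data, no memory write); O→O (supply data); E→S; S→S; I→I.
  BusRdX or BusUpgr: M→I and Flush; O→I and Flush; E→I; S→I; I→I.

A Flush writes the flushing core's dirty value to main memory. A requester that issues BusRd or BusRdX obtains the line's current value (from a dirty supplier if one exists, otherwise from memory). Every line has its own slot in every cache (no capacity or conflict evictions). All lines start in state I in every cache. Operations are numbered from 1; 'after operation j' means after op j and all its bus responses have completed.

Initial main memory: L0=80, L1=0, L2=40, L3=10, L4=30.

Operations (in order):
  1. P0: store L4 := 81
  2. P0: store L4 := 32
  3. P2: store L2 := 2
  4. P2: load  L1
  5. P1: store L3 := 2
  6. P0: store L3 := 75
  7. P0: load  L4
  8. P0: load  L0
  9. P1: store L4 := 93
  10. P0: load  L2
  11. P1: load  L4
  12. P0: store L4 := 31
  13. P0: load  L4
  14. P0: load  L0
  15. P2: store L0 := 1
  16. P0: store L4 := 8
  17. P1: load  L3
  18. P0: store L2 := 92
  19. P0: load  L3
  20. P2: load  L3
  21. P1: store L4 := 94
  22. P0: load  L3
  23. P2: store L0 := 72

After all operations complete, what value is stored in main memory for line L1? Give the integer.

  op1 P0: store L4 := 81 → M/I/I on L4; bus BusRdX; mem=30
  op2 P0: store L4 := 32 → M/I/I on L4; bus (none); mem=30
  op3 P2: store L2 := 2 → I/I/M on L2; bus BusRdX; mem=40
  op4 P2: load  L1 → I/I/E on L1; bus BusRd; mem=0
  op5 P1: store L3 := 2 → I/M/I on L3; bus BusRdX; mem=10
  op6 P0: store L3 := 75 → M/I/I on L3; bus BusRdX Flush; mem=2
  op7 P0: load  L4 → M/I/I on L4; bus (none); mem=30
  op8 P0: load  L0 → E/I/I on L0; bus BusRd; mem=80
  op9 P1: store L4 := 93 → I/M/I on L4; bus BusRdX Flush; mem=32
  op10 P0: load  L2 → S/I/O on L2; bus BusRd; mem=40
  op11 P1: load  L4 → I/M/I on L4; bus (none); mem=32
  op12 P0: store L4 := 31 → M/I/I on L4; bus BusRdX Flush; mem=93
  op13 P0: load  L4 → M/I/I on L4; bus (none); mem=93
  op14 P0: load  L0 → E/I/I on L0; bus (none); mem=80
  op15 P2: store L0 := 1 → I/I/M on L0; bus BusRdX; mem=80
  op16 P0: store L4 := 8 → M/I/I on L4; bus (none); mem=93
  op17 P1: load  L3 → O/S/I on L3; bus BusRd; mem=2
  op18 P0: store L2 := 92 → M/I/I on L2; bus BusUpgr Flush; mem=2
  op19 P0: load  L3 → O/S/I on L3; bus (none); mem=2
  op20 P2: load  L3 → O/S/S on L3; bus BusRd; mem=2
  op21 P1: store L4 := 94 → I/M/I on L4; bus BusRdX Flush; mem=8
  op22 P0: load  L3 → O/S/S on L3; bus (none); mem=2
  op23 P2: store L0 := 72 → I/I/M on L0; bus (none); mem=80

memory[L1] = 0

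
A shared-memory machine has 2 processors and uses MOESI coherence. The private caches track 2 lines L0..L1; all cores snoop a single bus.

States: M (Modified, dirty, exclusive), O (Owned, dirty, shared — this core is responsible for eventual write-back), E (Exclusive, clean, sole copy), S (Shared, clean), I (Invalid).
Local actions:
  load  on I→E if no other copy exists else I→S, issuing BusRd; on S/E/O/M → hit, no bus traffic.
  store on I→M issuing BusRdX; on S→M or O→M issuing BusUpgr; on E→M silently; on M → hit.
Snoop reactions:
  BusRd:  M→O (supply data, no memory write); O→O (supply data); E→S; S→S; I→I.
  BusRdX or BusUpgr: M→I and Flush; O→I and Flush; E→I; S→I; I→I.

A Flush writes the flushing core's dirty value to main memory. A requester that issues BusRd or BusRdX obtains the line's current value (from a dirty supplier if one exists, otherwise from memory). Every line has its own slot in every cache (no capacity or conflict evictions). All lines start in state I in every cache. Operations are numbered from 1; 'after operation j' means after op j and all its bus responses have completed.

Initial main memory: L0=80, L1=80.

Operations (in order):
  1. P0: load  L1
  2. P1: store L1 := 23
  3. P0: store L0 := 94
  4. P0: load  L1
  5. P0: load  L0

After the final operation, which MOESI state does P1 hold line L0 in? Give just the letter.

state = I

step 1: P0: load  L1  ⟶  EI  (L1)  txn=BusRd  M[L1]=80
step 2: P1: store L1 := 23  ⟶  IM  (L1)  txn=BusRdX  M[L1]=80
step 3: P0: store L0 := 94  ⟶  MI  (L0)  txn=BusRdX  M[L0]=80
step 4: P0: load  L1  ⟶  SO  (L1)  txn=BusRd  M[L1]=80
step 5: P0: load  L0  ⟶  MI  (L0)  txn=∅  M[L0]=80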